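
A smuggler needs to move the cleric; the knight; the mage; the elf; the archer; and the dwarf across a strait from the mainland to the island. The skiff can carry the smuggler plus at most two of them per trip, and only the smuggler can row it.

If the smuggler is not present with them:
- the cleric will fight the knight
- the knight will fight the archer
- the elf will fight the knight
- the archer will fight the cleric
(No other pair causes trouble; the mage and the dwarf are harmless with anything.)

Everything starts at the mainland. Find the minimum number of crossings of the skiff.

9

Counting alone: the smuggler can take at most 2 across per trip to the island, so moving all 6 needs at least 3 loaded trips out, with a return between consecutive ones — at least 5 crossings.
The safety rule pushes this higher. Following every safe sequence of crossings, the most of the 6 that can be at the island as the skiff arrives there on crossings 5, 7 is 4, 5 respectively — never all 6.
So no plan with fewer than 9 crossings exists, and this one achieves 9:
1. Smuggler goes to the island with the cleric and the knight.
2. Smuggler goes back to the mainland with the cleric.
3. Smuggler goes to the island with the cleric and the mage.
4. Smuggler goes back to the mainland with the cleric.
5. Smuggler goes to the island with the cleric and the elf.
6. Smuggler goes back to the mainland with the knight.
7. Smuggler goes to the island with the dwarf and the knight.
8. Smuggler goes back to the mainland with the knight.
9. Smuggler goes to the island with the archer and the knight.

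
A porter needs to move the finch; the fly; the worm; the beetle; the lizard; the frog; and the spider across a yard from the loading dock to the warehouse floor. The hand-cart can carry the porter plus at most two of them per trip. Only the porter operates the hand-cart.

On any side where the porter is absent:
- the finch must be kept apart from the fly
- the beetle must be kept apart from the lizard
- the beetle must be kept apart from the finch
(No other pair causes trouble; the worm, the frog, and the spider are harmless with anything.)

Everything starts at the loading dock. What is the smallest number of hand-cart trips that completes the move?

Counting alone: the porter can take at most 2 across per trip to the warehouse floor, so moving all 7 needs at least 4 loaded trips out, with a return between consecutive ones — at least 7 crossings.
The plan below uses exactly 7 crossings, so it is optimal:
1. Porter goes to the warehouse floor with the beetle and the finch.
2. Porter goes back to the loading dock with the finch.
3. Porter goes to the warehouse floor with the fly and the worm.
4. Porter goes back to the loading dock alone.
5. Porter goes to the warehouse floor with the frog and the spider.
6. Porter goes back to the loading dock alone.
7. Porter goes to the warehouse floor with the finch and the lizard.

7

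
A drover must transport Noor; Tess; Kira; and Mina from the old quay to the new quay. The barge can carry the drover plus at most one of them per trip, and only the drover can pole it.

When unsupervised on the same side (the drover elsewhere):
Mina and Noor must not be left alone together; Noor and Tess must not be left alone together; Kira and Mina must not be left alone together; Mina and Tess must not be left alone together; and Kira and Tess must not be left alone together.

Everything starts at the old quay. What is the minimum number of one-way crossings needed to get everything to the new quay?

impossible

Whatever the first load, the items left behind include a forbidden pair without the drover. No opening move is safe, so no plan exists.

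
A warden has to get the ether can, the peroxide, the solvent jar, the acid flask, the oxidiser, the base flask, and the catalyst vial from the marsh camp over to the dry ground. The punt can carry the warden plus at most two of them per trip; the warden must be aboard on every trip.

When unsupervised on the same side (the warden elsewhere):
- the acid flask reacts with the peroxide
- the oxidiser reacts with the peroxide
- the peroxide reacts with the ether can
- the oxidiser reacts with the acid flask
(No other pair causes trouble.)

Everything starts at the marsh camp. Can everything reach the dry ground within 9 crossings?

Counting alone: the warden can take at most 2 across per trip to the dry ground, so moving all 7 needs at least 4 loaded trips out, with a return between consecutive ones — at least 7 crossings.
The safety rule pushes this higher. Following every safe sequence of crossings, the most of the 7 that can be at the dry ground as the punt arrives there on crossings 7, 9 is 5, 6 respectively — never all 7.
So the move cannot be finished within 9 crossings. (The shortest complete plan takes 11:)
1. Warden goes to the dry ground with the acid flask and the peroxide.  [the marsh camp: the base flask, the catalyst vial, the ether can, the oxidiser, the solvent jar | the dry ground: the acid flask, the peroxide]
2. Warden goes back to the marsh camp with the peroxide.  [the marsh camp: the base flask, the catalyst vial, the ether can, the oxidiser, the peroxide, the solvent jar | the dry ground: the acid flask]
3. Warden goes to the dry ground with the ether can and the peroxide.  [the marsh camp: the base flask, the catalyst vial, the oxidiser, the solvent jar | the dry ground: the acid flask, the ether can, the peroxide]
4. Warden goes back to the marsh camp with the peroxide.  [the marsh camp: the base flask, the catalyst vial, the oxidiser, the peroxide, the solvent jar | the dry ground: the acid flask, the ether can]
5. Warden goes to the dry ground with the peroxide and the solvent jar.  [the marsh camp: the base flask, the catalyst vial, the oxidiser | the dry ground: the acid flask, the ether can, the peroxide, the solvent jar]
6. Warden goes back to the marsh camp with the peroxide.  [the marsh camp: the base flask, the catalyst vial, the oxidiser, the peroxide | the dry ground: the acid flask, the ether can, the solvent jar]
7. Warden goes to the dry ground with the base flask and the peroxide.  [the marsh camp: the catalyst vial, the oxidiser | the dry ground: the acid flask, the base flask, the ether can, the peroxide, the solvent jar]
8. Warden goes back to the marsh camp with the peroxide.  [the marsh camp: the catalyst vial, the oxidiser, the peroxide | the dry ground: the acid flask, the base flask, the ether can, the solvent jar]
9. Warden goes to the dry ground with the catalyst vial and the peroxide.  [the marsh camp: the oxidiser | the dry ground: the acid flask, the base flask, the catalyst vial, the ether can, the peroxide, the solvent jar]
10. Warden goes back to the marsh camp with the peroxide.  [the marsh camp: the oxidiser, the peroxide | the dry ground: the acid flask, the base flask, the catalyst vial, the ether can, the solvent jar]
11. Warden goes to the dry ground with the oxidiser and the peroxide.  [the marsh camp: — | the dry ground: the acid flask, the base flask, the catalyst vial, the ether can, the oxidiser, the peroxide, the solvent jar]

No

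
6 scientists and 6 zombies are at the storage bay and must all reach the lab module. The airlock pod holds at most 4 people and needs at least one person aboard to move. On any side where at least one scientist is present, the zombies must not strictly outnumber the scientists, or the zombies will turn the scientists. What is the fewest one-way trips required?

9

Counting alone: each trip to the lab module takes at most 4 across and each return brings at least 1 back, so after t trips out (and t−1 returns) at most 4t − (t−1) of the 12 are across; that first reaches 12 at t = 4, so at least 7 crossings are needed.
The safety rule pushes this higher. Following every safe sequence of crossings, the most of the 12 that can be at the lab module as the airlock pod arrives there on crossing 7 is 11 — never all 12.
So no plan with fewer than 9 crossings exists, and this one achieves 9:
1. 2 zombies → the lab module.  (the storage bay: 6S 4Z; the lab module: 0S 2Z)
2. 1 zombie ← the storage bay.  (the storage bay: 6S 5Z; the lab module: 0S 1Z)
3. 4 zombies → the lab module.  (the storage bay: 6S 1Z; the lab module: 0S 5Z)
4. 1 zombie ← the storage bay.  (the storage bay: 6S 2Z; the lab module: 0S 4Z)
5. 4 scientists → the lab module.  (the storage bay: 2S 2Z; the lab module: 4S 4Z)
6. 1 scientist and 1 zombie ← the storage bay.  (the storage bay: 3S 3Z; the lab module: 3S 3Z)
7. 2 scientists and 2 zombies → the lab module.  (the storage bay: 1S 1Z; the lab module: 5S 5Z)
8. 1 scientist and 1 zombie ← the storage bay.  (the storage bay: 2S 2Z; the lab module: 4S 4Z)
9. 2 scientists and 2 zombies → the lab module.  (the storage bay: 0S 0Z; the lab module: 6S 6Z)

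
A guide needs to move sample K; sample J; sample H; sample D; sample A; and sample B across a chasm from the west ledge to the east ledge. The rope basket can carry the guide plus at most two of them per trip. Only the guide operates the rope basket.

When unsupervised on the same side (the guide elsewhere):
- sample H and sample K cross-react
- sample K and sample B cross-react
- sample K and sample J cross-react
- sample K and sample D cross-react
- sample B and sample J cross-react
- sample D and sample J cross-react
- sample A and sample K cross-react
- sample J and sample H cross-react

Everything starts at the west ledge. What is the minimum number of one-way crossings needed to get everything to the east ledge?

Following every safe sequence of crossings from the start, the most of the 6 that can be at the east ledge as the rope basket arrives there on crossings 1, 3, 5 is 2, 3, 4 respectively; the best ever achieved is 4 of 6.
From crossing 7 on, no configuration arises that was not already reachable earlier: only 19 distinct safe configurations (who is on which side, and where the rope basket is) can ever be reached, none of them has everyone across, and every continuation just revisits them. So no valid plan exists.

impossible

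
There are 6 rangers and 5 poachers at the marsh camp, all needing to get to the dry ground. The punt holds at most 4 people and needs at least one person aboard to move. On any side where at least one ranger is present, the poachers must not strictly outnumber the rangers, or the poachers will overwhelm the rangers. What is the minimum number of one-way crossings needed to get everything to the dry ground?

Counting alone: each trip to the dry ground takes at most 4 across and each return brings at least 1 back, so after t trips out (and t−1 returns) at most 4t − (t−1) of the 11 are across; that first reaches 11 at t = 4, so at least 7 crossings are needed.
The plan below uses exactly 7 crossings, so it is optimal:
1. 2 poachers → the dry ground.  (the marsh camp: 6R 3P; the dry ground: 0R 2P)
2. 1 poacher ← the marsh camp.  (the marsh camp: 6R 4P; the dry ground: 0R 1P)
3. 4 poachers → the dry ground.  (the marsh camp: 6R 0P; the dry ground: 0R 5P)
4. 1 poacher ← the marsh camp.  (the marsh camp: 6R 1P; the dry ground: 0R 4P)
5. 4 rangers → the dry ground.  (the marsh camp: 2R 1P; the dry ground: 4R 4P)
6. 1 poacher ← the marsh camp.  (the marsh camp: 2R 2P; the dry ground: 4R 3P)
7. 2 rangers and 2 poachers → the dry ground.  (the marsh camp: 0R 0P; the dry ground: 6R 5P)

7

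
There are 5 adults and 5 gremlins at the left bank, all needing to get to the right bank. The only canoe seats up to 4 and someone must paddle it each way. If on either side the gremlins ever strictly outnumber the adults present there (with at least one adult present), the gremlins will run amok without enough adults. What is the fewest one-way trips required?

7

Counting alone: each trip to the right bank takes at most 4 across and each return brings at least 1 back, so after t trips out (and t−1 returns) at most 4t − (t−1) of the 10 are across; that first reaches 10 at t = 3, so at least 5 crossings are needed.
The safety rule pushes this higher. Following every safe sequence of crossings, the most of the 10 that can be at the right bank as the canoe arrives there on crossing 5 is 9 — never all 10.
So no plan with fewer than 7 crossings exists, and this one achieves 7:
1. 2 gremlins → the right bank.  (the left bank: 5A 3G; the right bank: 0A 2G)
2. 1 gremlin ← the left bank.  (the left bank: 5A 4G; the right bank: 0A 1G)
3. 4 gremlins → the right bank.  (the left bank: 5A 0G; the right bank: 0A 5G)
4. 1 gremlin ← the left bank.  (the left bank: 5A 1G; the right bank: 0A 4G)
5. 4 adults → the right bank.  (the left bank: 1A 1G; the right bank: 4A 4G)
6. 1 adult and 1 gremlin ← the left bank.  (the left bank: 2A 2G; the right bank: 3A 3G)
7. 2 adults and 2 gremlins → the right bank.  (the left bank: 0A 0G; the right bank: 5A 5G)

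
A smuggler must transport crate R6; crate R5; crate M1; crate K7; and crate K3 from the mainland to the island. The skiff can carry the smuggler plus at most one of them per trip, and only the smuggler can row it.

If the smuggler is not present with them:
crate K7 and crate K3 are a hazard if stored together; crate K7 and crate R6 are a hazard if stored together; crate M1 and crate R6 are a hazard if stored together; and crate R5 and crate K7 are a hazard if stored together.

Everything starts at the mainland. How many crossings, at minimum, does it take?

Whatever the first load, the items left behind include a forbidden pair without the smuggler. No opening move is safe, so no plan exists.

impossible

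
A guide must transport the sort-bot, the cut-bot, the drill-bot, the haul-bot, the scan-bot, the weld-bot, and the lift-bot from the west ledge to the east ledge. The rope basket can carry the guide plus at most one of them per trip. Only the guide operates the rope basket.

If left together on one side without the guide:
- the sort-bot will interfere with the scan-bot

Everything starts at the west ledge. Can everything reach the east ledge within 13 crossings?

Yes — this plan uses 13 crossings (≤ 13):
1. Guide goes to the east ledge with the sort-bot.
2. Guide goes back to the west ledge alone.
3. Guide goes to the east ledge with the cut-bot.
4. Guide goes back to the west ledge alone.
5. Guide goes to the east ledge with the drill-bot.
6. Guide goes back to the west ledge alone.
7. Guide goes to the east ledge with the haul-bot.
8. Guide goes back to the west ledge alone.
9. Guide goes to the east ledge with the weld-bot.
10. Guide goes back to the west ledge alone.
11. Guide goes to the east ledge with the lift-bot.
12. Guide goes back to the west ledge alone.
13. Guide goes to the east ledge with the scan-bot.

Yes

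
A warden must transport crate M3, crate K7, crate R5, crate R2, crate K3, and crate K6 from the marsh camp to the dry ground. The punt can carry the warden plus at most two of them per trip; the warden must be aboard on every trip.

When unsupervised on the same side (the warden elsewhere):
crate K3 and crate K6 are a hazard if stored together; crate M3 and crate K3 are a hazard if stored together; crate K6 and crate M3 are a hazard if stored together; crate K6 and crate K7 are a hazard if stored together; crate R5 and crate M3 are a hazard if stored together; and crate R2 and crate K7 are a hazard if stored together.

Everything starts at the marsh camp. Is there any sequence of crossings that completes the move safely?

No

Whatever the first load, the items left behind include a forbidden pair without the warden. No opening move is safe, so no plan exists.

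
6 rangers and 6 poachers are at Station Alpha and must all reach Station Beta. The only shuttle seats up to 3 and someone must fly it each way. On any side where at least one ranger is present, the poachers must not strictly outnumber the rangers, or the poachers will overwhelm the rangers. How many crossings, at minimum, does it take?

Following every safe sequence of crossings from the start, the most of the 12 that can be at Station Beta as the shuttle arrives there on crossings 1, 3, 5 is 3, 5, 6 respectively; the best ever achieved is 6 of 12.
From crossing 7 on, no configuration arises that was not already reachable earlier: only 17 distinct safe configurations (who is on which side, and where the shuttle is) can ever be reached, none of them has everyone across, and every continuation just revisits them. They are: 0 rangers + 0 poachers across (shuttle back at the start); 0 rangers + 1 poacher across (shuttle there); 0 rangers + 1 poacher across (shuttle back at the start); 0 rangers + 2 poachers across (shuttle there); 0 rangers + 2 poachers across (shuttle back at the start); 0 rangers + 3 poachers across (shuttle there); 0 rangers + 3 poachers across (shuttle back at the start); 0 rangers + 4 poachers across (shuttle there); 0 rangers + 4 poachers across (shuttle back at the start); 0 rangers + 5 poachers across (shuttle there); 0 rangers + 5 poachers across (shuttle back at the start); 0 rangers + 6 poachers across (shuttle there); 1 ranger + 1 poacher across (shuttle there); 1 ranger + 1 poacher across (shuttle back at the start); 2 rangers + 2 poachers across (shuttle there); 2 rangers + 2 poachers across (shuttle back at the start); 3 rangers + 3 poachers across (shuttle there). So no valid plan exists.

impossible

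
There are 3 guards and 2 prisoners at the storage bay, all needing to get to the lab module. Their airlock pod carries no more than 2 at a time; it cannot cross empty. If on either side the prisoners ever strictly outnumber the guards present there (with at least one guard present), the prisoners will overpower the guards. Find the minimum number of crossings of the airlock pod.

Counting alone: each trip to the lab module takes at most 2 across and each return brings at least 1 back, so after t trips out (and t−1 returns) at most 2t − (t−1) of the 5 are across; that first reaches 5 at t = 4, so at least 7 crossings are needed.
The plan below uses exactly 7 crossings, so it is optimal:
1. 2 prisoners → the lab module.  (the storage bay: 3G 0P; the lab module: 0G 2P)
2. 1 prisoner ← the storage bay.  (the storage bay: 3G 1P; the lab module: 0G 1P)
3. 2 guards → the lab module.  (the storage bay: 1G 1P; the lab module: 2G 1P)
4. 1 guard ← the storage bay.  (the storage bay: 2G 1P; the lab module: 1G 1P)
5. 1 guard and 1 prisoner → the lab module.  (the storage bay: 1G 0P; the lab module: 2G 2P)
6. 1 prisoner ← the storage bay.  (the storage bay: 1G 1P; the lab module: 2G 1P)
7. 1 guard and 1 prisoner → the lab module.  (the storage bay: 0G 0P; the lab module: 3G 2P)

7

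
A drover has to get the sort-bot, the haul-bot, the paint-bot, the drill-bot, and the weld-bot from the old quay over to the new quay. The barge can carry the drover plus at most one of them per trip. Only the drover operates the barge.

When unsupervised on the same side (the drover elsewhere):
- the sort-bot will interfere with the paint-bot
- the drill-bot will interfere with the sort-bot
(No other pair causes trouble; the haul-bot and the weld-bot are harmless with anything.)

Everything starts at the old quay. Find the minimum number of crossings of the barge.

11

Counting alone: the drover can take at most 1 across per trip to the new quay, so moving all 5 needs at least 5 loaded trips out, with a return between consecutive ones — at least 9 crossings.
The safety rule pushes this higher. Following every safe sequence of crossings, the most of the 5 that can be at the new quay as the barge arrives there on crossing 9 is 4 — never all 5.
So no plan with fewer than 11 crossings exists, and this one achieves 11:
1. Drover goes to the new quay with the sort-bot.
2. Drover goes back to the old quay alone.
3. Drover goes to the new quay with the haul-bot.
4. Drover goes back to the old quay alone.
5. Drover goes to the new quay with the paint-bot.
6. Drover goes back to the old quay with the sort-bot.
7. Drover goes to the new quay with the drill-bot.
8. Drover goes back to the old quay alone.
9. Drover goes to the new quay with the weld-bot.
10. Drover goes back to the old quay alone.
11. Drover goes to the new quay with the sort-bot.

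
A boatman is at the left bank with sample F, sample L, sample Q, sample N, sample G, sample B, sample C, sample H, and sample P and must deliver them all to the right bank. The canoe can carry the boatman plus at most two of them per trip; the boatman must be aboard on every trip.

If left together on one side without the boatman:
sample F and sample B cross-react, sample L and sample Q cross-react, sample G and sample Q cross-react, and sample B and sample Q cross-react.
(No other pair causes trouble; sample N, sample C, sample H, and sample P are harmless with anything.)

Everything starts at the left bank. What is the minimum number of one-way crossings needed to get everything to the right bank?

9

Counting alone: the boatman can take at most 2 across per trip to the right bank, so moving all 9 needs at least 5 loaded trips out, with a return between consecutive ones — at least 9 crossings.
The plan below uses exactly 9 crossings, so it is optimal:
1. Boatman goes to the right bank with sample F and sample Q.  [the left bank: sample B, sample C, sample G, sample H, sample L, sample N, sample P | the right bank: sample F, sample Q]
2. Boatman goes back to the left bank alone.  [the left bank: sample B, sample C, sample G, sample H, sample L, sample N, sample P | the right bank: sample F, sample Q]
3. Boatman goes to the right bank with sample C and sample N.  [the left bank: sample B, sample G, sample H, sample L, sample P | the right bank: sample C, sample F, sample N, sample Q]
4. Boatman goes back to the left bank alone.  [the left bank: sample B, sample G, sample H, sample L, sample P | the right bank: sample C, sample F, sample N, sample Q]
5. Boatman goes to the right bank with sample H and sample P.  [the left bank: sample B, sample G, sample L | the right bank: sample C, sample F, sample H, sample N, sample P, sample Q]
6. Boatman goes back to the left bank alone.  [the left bank: sample B, sample G, sample L | the right bank: sample C, sample F, sample H, sample N, sample P, sample Q]
7. Boatman goes to the right bank with sample G and sample L.  [the left bank: sample B | the right bank: sample C, sample F, sample G, sample H, sample L, sample N, sample P, sample Q]
8. Boatman goes back to the left bank with sample Q.  [the left bank: sample B, sample Q | the right bank: sample C, sample F, sample G, sample H, sample L, sample N, sample P]
9. Boatman goes to the right bank with sample B and sample Q.  [the left bank: — | the right bank: sample B, sample C, sample F, sample G, sample H, sample L, sample N, sample P, sample Q]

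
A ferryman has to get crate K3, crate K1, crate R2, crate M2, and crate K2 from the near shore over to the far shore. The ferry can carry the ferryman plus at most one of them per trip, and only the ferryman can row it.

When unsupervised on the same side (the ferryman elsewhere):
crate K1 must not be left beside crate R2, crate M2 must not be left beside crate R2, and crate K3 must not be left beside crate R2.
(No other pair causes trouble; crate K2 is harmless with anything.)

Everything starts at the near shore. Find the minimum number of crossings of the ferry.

Following every safe sequence of crossings from the start, the most of the 5 that can be at the far shore as the ferry arrives there on crossings 1, 3, 5 is 1, 2, 3 respectively; the best ever achieved is 3 of 5.
From crossing 7 on, no configuration arises that was not already reachable earlier: only 18 distinct safe configurations (who is on which side, and where the ferry is) can ever be reached, none of them has everyone across, and every continuation just revisits them. So no valid plan exists.

impossible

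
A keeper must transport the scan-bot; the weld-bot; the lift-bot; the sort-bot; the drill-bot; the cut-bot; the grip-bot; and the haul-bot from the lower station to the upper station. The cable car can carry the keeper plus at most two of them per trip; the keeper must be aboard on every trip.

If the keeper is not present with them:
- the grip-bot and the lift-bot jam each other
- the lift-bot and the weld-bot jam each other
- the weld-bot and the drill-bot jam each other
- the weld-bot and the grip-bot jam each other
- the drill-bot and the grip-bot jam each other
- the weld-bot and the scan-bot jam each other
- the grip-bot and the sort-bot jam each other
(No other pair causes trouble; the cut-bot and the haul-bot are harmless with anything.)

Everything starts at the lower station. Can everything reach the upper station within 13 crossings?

Yes

Yes — this plan uses 13 crossings (≤ 13):
1. Keeper goes to the upper station with the grip-bot and the weld-bot.  [the lower station: the cut-bot, the drill-bot, the haul-bot, the lift-bot, the scan-bot, the sort-bot | the upper station: the grip-bot, the weld-bot]
2. Keeper goes back to the lower station with the weld-bot.  [the lower station: the cut-bot, the drill-bot, the haul-bot, the lift-bot, the scan-bot, the sort-bot, the weld-bot | the upper station: the grip-bot]
3. Keeper goes to the upper station with the scan-bot and the weld-bot.  [the lower station: the cut-bot, the drill-bot, the haul-bot, the lift-bot, the sort-bot | the upper station: the grip-bot, the scan-bot, the weld-bot]
4. Keeper goes back to the lower station with the weld-bot.  [the lower station: the cut-bot, the drill-bot, the haul-bot, the lift-bot, the sort-bot, the weld-bot | the upper station: the grip-bot, the scan-bot]
5. Keeper goes to the upper station with the cut-bot and the weld-bot.  [the lower station: the drill-bot, the haul-bot, the lift-bot, the sort-bot | the upper station: the cut-bot, the grip-bot, the scan-bot, the weld-bot]
6. Keeper goes back to the lower station with the weld-bot.  [the lower station: the drill-bot, the haul-bot, the lift-bot, the sort-bot, the weld-bot | the upper station: the cut-bot, the grip-bot, the scan-bot]
7. Keeper goes to the upper station with the haul-bot and the weld-bot.  [the lower station: the drill-bot, the lift-bot, the sort-bot | the upper station: the cut-bot, the grip-bot, the haul-bot, the scan-bot, the weld-bot]
8. Keeper goes back to the lower station with the weld-bot.  [the lower station: the drill-bot, the lift-bot, the sort-bot, the weld-bot | the upper station: the cut-bot, the grip-bot, the haul-bot, the scan-bot]
9. Keeper goes to the upper station with the drill-bot and the lift-bot.  [the lower station: the sort-bot, the weld-bot | the upper station: the cut-bot, the drill-bot, the grip-bot, the haul-bot, the lift-bot, the scan-bot]
10. Keeper goes back to the lower station with the grip-bot.  [the lower station: the grip-bot, the sort-bot, the weld-bot | the upper station: the cut-bot, the drill-bot, the haul-bot, the lift-bot, the scan-bot]
11. Keeper goes to the upper station with the sort-bot and the weld-bot.  [the lower station: the grip-bot | the upper station: the cut-bot, the drill-bot, the haul-bot, the lift-bot, the scan-bot, the sort-bot, the weld-bot]
12. Keeper goes back to the lower station with the weld-bot.  [the lower station: the grip-bot, the weld-bot | the upper station: the cut-bot, the drill-bot, the haul-bot, the lift-bot, the scan-bot, the sort-bot]
13. Keeper goes to the upper station with the grip-bot and the weld-bot.  [the lower station: — | the upper station: the cut-bot, the drill-bot, the grip-bot, the haul-bot, the lift-bot, the scan-bot, the sort-bot, the weld-bot]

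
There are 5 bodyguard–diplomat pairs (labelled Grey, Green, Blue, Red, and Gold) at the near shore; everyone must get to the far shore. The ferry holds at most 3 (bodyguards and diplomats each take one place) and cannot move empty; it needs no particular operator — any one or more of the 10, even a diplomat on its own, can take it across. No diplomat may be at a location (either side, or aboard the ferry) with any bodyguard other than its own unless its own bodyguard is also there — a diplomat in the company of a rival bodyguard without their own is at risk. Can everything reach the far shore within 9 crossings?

Counting alone: each trip to the far shore takes at most 3 across and each return brings at least 1 back, so after t trips out (and t−1 returns) at most 3t − (t−1) of the 10 are across; that first reaches 10 at t = 5, so at least 9 crossings are needed.
The safety rule pushes this higher. Following every safe sequence of crossings, the most of the 10 that can be at the far shore as the ferry arrives there on crossing 9 is 9 — never all 10.
So the move cannot be finished within 9 crossings. (The shortest complete plan takes 11:)
1. bodyguard Grey and diplomat Grey cross → the far shore.
2. bodyguard Grey crosses ← the near shore.
3. diplomat Blue, diplomat Green, and diplomat Red cross → the far shore.
4. diplomat Grey crosses ← the near shore.
5. bodyguard Blue, bodyguard Green, and bodyguard Red cross → the far shore.
6. bodyguard Green and diplomat Green cross ← the near shore.
7. bodyguard Gold, bodyguard Green, and bodyguard Grey cross → the far shore.
8. diplomat Blue crosses ← the near shore.
9. diplomat Green and diplomat Grey cross → the far shore.
10. diplomat Grey crosses ← the near shore.
11. diplomat Blue, diplomat Gold, and diplomat Grey cross → the far shore.

No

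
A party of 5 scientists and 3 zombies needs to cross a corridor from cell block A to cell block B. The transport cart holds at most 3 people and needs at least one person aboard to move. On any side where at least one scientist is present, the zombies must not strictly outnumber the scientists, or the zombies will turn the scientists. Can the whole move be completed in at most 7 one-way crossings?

Yes

Yes — this plan uses 7 crossings (≤ 7):
1. 2 zombies → cell block B.  (cell block A: 5S 1Z; cell block B: 0S 2Z)
2. 1 zombie ← cell block A.  (cell block A: 5S 2Z; cell block B: 0S 1Z)
3. 2 scientists and 1 zombie → cell block B.  (cell block A: 3S 1Z; cell block B: 2S 2Z)
4. 1 zombie ← cell block A.  (cell block A: 3S 2Z; cell block B: 2S 1Z)
5. 1 scientist and 2 zombies → cell block B.  (cell block A: 2S 0Z; cell block B: 3S 3Z)
6. 1 zombie ← cell block A.  (cell block A: 2S 1Z; cell block B: 3S 2Z)
7. 2 scientists and 1 zombie → cell block B.  (cell block A: 0S 0Z; cell block B: 5S 3Z)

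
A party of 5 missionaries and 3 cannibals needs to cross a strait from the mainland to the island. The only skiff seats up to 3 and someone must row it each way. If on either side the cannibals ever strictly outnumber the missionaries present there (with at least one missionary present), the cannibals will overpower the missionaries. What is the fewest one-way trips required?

Counting alone: each trip to the island takes at most 3 across and each return brings at least 1 back, so after t trips out (and t−1 returns) at most 3t − (t−1) of the 8 are across; that first reaches 8 at t = 4, so at least 7 crossings are needed.
The plan below uses exactly 7 crossings, so it is optimal:
1. 2 cannibals → the island.  (the mainland: 5M 1C; the island: 0M 2C)
2. 1 cannibal ← the mainland.  (the mainland: 5M 2C; the island: 0M 1C)
3. 2 missionaries and 1 cannibal → the island.  (the mainland: 3M 1C; the island: 2M 2C)
4. 1 cannibal ← the mainland.  (the mainland: 3M 2C; the island: 2M 1C)
5. 1 missionary and 2 cannibals → the island.  (the mainland: 2M 0C; the island: 3M 3C)
6. 1 cannibal ← the mainland.  (the mainland: 2M 1C; the island: 3M 2C)
7. 2 missionaries and 1 cannibal → the island.  (the mainland: 0M 0C; the island: 5M 3C)

7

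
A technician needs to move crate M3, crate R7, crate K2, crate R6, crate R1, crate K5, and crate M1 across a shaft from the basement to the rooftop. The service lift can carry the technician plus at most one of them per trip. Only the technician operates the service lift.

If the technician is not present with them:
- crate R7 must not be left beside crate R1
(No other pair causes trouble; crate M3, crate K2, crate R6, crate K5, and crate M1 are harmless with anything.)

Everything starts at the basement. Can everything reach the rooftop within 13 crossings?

Yes — this plan uses 13 crossings (≤ 13):
1. Technician goes to the rooftop with crate R7.
2. Technician goes back to the basement alone.
3. Technician goes to the rooftop with crate M3.
4. Technician goes back to the basement alone.
5. Technician goes to the rooftop with crate K2.
6. Technician goes back to the basement alone.
7. Technician goes to the rooftop with crate R6.
8. Technician goes back to the basement alone.
9. Technician goes to the rooftop with crate K5.
10. Technician goes back to the basement alone.
11. Technician goes to the rooftop with crate M1.
12. Technician goes back to the basement alone.
13. Technician goes to the rooftop with crate R1.

Yes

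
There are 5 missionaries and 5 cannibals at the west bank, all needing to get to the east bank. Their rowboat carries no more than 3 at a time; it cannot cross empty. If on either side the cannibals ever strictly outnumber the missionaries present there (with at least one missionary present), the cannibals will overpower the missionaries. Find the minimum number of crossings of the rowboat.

Counting alone: each trip to the east bank takes at most 3 across and each return brings at least 1 back, so after t trips out (and t−1 returns) at most 3t − (t−1) of the 10 are across; that first reaches 10 at t = 5, so at least 9 crossings are needed.
The safety rule pushes this higher. Following every safe sequence of crossings, the most of the 10 that can be at the east bank as the rowboat arrives there on crossing 9 is 9 — never all 10.
So no plan with fewer than 11 crossings exists, and this one achieves 11:
1. 2 cannibals → the east bank.  (the west bank: 5M 3C; the east bank: 0M 2C)
2. 1 cannibal ← the west bank.  (the west bank: 5M 4C; the east bank: 0M 1C)
3. 3 cannibals → the east bank.  (the west bank: 5M 1C; the east bank: 0M 4C)
4. 1 cannibal ← the west bank.  (the west bank: 5M 2C; the east bank: 0M 3C)
5. 3 missionaries → the east bank.  (the west bank: 2M 2C; the east bank: 3M 3C)
6. 1 missionary and 1 cannibal ← the west bank.  (the west bank: 3M 3C; the east bank: 2M 2C)
7. 3 missionaries → the east bank.  (the west bank: 0M 3C; the east bank: 5M 2C)
8. 1 cannibal ← the west bank.  (the west bank: 0M 4C; the east bank: 5M 1C)
9. 2 cannibals → the east bank.  (the west bank: 0M 2C; the east bank: 5M 3C)
10. 1 cannibal ← the west bank.  (the west bank: 0M 3C; the east bank: 5M 2C)
11. 3 cannibals → the east bank.  (the west bank: 0M 0C; the east bank: 5M 5C)

11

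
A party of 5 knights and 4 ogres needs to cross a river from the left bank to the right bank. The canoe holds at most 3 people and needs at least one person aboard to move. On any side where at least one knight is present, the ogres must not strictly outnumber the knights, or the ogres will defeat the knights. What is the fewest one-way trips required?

7

Counting alone: each trip to the right bank takes at most 3 across and each return brings at least 1 back, so after t trips out (and t−1 returns) at most 3t − (t−1) of the 9 are across; that first reaches 9 at t = 4, so at least 7 crossings are needed.
The plan below uses exactly 7 crossings, so it is optimal:
1. 3 ogres → the right bank.  (the left bank: 5K 1O; the right bank: 0K 3O)
2. 1 ogre ← the left bank.  (the left bank: 5K 2O; the right bank: 0K 2O)
3. 3 knights → the right bank.  (the left bank: 2K 2O; the right bank: 3K 2O)
4. 1 knight ← the left bank.  (the left bank: 3K 2O; the right bank: 2K 2O)
5. 2 knights and 1 ogre → the right bank.  (the left bank: 1K 1O; the right bank: 4K 3O)
6. 1 knight ← the left bank.  (the left bank: 2K 1O; the right bank: 3K 3O)
7. 2 knights and 1 ogre → the right bank.  (the left bank: 0K 0O; the right bank: 5K 4O)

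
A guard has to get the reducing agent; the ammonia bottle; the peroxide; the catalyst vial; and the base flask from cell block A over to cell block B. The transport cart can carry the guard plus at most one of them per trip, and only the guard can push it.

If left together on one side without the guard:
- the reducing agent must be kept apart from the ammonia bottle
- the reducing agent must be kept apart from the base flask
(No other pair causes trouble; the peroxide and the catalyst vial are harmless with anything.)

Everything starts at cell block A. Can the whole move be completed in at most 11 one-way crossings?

Yes — this plan uses 11 crossings (≤ 11):
1. Guard goes to cell block B with the reducing agent.  [cell block A: the ammonia bottle, the base flask, the catalyst vial, the peroxide | cell block B: the reducing agent]
2. Guard goes back to cell block A alone.  [cell block A: the ammonia bottle, the base flask, the catalyst vial, the peroxide | cell block B: the reducing agent]
3. Guard goes to cell block B with the ammonia bottle.  [cell block A: the base flask, the catalyst vial, the peroxide | cell block B: the ammonia bottle, the reducing agent]
4. Guard goes back to cell block A with the reducing agent.  [cell block A: the base flask, the catalyst vial, the peroxide, the reducing agent | cell block B: the ammonia bottle]
5. Guard goes to cell block B with the base flask.  [cell block A: the catalyst vial, the peroxide, the reducing agent | cell block B: the ammonia bottle, the base flask]
6. Guard goes back to cell block A alone.  [cell block A: the catalyst vial, the peroxide, the reducing agent | cell block B: the ammonia bottle, the base flask]
7. Guard goes to cell block B with the peroxide.  [cell block A: the catalyst vial, the reducing agent | cell block B: the ammonia bottle, the base flask, the peroxide]
8. Guard goes back to cell block A alone.  [cell block A: the catalyst vial, the reducing agent | cell block B: the ammonia bottle, the base flask, the peroxide]
9. Guard goes to cell block B with the catalyst vial.  [cell block A: the reducing agent | cell block B: the ammonia bottle, the base flask, the catalyst vial, the peroxide]
10. Guard goes back to cell block A alone.  [cell block A: the reducing agent | cell block B: the ammonia bottle, the base flask, the catalyst vial, the peroxide]
11. Guard goes to cell block B with the reducing agent.  [cell block A: — | cell block B: the ammonia bottle, the base flask, the catalyst vial, the peroxide, the reducing agent]

Yes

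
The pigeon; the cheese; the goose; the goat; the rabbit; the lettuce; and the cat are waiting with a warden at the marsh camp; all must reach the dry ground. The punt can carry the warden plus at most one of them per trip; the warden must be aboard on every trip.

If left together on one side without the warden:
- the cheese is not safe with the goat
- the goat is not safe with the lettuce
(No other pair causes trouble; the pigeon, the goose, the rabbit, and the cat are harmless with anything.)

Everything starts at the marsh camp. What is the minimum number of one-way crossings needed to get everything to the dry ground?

Counting alone: the warden can take at most 1 across per trip to the dry ground, so moving all 7 needs at least 7 loaded trips out, with a return between consecutive ones — at least 13 crossings.
The safety rule pushes this higher. Following every safe sequence of crossings, the most of the 7 that can be at the dry ground as the punt arrives there on crossing 13 is 6 — never all 7.
So no plan with fewer than 15 crossings exists, and this one achieves 15:
1. Warden goes to the dry ground with the goat.  [the marsh camp: the cat, the cheese, the goose, the lettuce, the pigeon, the rabbit | the dry ground: the goat]
2. Warden goes back to the marsh camp alone.  [the marsh camp: the cat, the cheese, the goose, the lettuce, the pigeon, the rabbit | the dry ground: the goat]
3. Warden goes to the dry ground with the pigeon.  [the marsh camp: the cat, the cheese, the goose, the lettuce, the rabbit | the dry ground: the goat, the pigeon]
4. Warden goes back to the marsh camp alone.  [the marsh camp: the cat, the cheese, the goose, the lettuce, the rabbit | the dry ground: the goat, the pigeon]
5. Warden goes to the dry ground with the cheese.  [the marsh camp: the cat, the goose, the lettuce, the rabbit | the dry ground: the cheese, the goat, the pigeon]
6. Warden goes back to the marsh camp with the goat.  [the marsh camp: the cat, the goat, the goose, the lettuce, the rabbit | the dry ground: the cheese, the pigeon]
7. Warden goes to the dry ground with the lettuce.  [the marsh camp: the cat, the goat, the goose, the rabbit | the dry ground: the cheese, the lettuce, the pigeon]
8. Warden goes back to the marsh camp alone.  [the marsh camp: the cat, the goat, the goose, the rabbit | the dry ground: the cheese, the lettuce, the pigeon]
9. Warden goes to the dry ground with the goose.  [the marsh camp: the cat, the goat, the rabbit | the dry ground: the cheese, the goose, the lettuce, the pigeon]
10. Warden goes back to the marsh camp alone.  [the marsh camp: the cat, the goat, the rabbit | the dry ground: the cheese, the goose, the lettuce, the pigeon]
11. Warden goes to the dry ground with the rabbit.  [the marsh camp: the cat, the goat | the dry ground: the cheese, the goose, the lettuce, the pigeon, the rabbit]
12. Warden goes back to the marsh camp alone.  [the marsh camp: the cat, the goat | the dry ground: the cheese, the goose, the lettuce, the pigeon, the rabbit]
13. Warden goes to the dry ground with the cat.  [the marsh camp: the goat | the dry ground: the cat, the cheese, the goose, the lettuce, the pigeon, the rabbit]
14. Warden goes back to the marsh camp alone.  [the marsh camp: the goat | the dry ground: the cat, the cheese, the goose, the lettuce, the pigeon, the rabbit]
15. Warden goes to the dry ground with the goat.  [the marsh camp: — | the dry ground: the cat, the cheese, the goat, the goose, the lettuce, the pigeon, the rabbit]

15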